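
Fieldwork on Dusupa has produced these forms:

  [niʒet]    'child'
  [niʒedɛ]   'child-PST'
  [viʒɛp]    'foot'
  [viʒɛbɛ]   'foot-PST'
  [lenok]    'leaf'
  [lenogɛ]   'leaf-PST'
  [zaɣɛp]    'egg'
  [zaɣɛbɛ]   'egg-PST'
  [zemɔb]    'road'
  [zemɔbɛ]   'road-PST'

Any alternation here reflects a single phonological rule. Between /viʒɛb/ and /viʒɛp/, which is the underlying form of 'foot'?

/viʒɛp/

In [viʒɛp] and [viʒɛbɛ] the final segment of 'foot' alternates: [p] ~ [b].
Compare 'road', with invariant [b] in [zemɔb] and [zemɔbɛ]: an analysis with underlying /b/ and a rule producing [p] in isolation would wrongly predict alternation here too.
Therefore /p/ is basic and [b] is derived by intervocalic voicing (voiceless stops become voiced between vowels).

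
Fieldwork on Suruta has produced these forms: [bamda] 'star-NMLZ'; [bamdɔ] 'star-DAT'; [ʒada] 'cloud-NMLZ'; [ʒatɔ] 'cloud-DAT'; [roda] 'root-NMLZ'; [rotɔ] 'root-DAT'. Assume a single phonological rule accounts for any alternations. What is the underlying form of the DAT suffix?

/-tɔ/

The DAT suffix surfaces as [-dɔ] and [-tɔ], depending on the final segment of the stem.
By contrast the NMLZ suffix keeps its initial [d] throughout — that segment must be underlying.
So the underlying form is /-tɔ/, and voiceless stops become voiced after a nasal.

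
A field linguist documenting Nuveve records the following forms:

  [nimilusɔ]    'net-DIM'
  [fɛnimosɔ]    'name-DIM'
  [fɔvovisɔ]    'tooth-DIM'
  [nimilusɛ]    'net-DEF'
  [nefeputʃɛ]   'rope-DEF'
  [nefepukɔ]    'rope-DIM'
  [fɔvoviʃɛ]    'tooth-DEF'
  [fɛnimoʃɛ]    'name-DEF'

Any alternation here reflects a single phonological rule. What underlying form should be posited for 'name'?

The stem for 'name' ends in [s] in [fɛnimosɔ] but [ʃ] in [fɛnimoʃɛ].
If /s/ were underlying and a rule turned it into [ʃ] before the DEF suffix, 'net' would also alternate; but it has [s] in both [nimilusɔ] and [nimilusɛ].
The underlying segment must be /ʃ/; palato-alveolar /tʃ/ and /ʃ/ become [k] and [s] when no front vowel follows, yielding [s] there.
Hence 'name' is /fɛnimoʃ/ underlyingly.

/fɛnimoʃ/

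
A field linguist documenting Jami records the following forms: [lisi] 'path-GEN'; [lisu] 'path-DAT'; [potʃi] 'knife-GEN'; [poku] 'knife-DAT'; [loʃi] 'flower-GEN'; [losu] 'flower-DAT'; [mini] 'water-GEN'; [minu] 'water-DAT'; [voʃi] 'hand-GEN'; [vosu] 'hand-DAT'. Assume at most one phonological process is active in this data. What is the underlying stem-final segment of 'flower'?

/ʃ/

'flower' shows [ʃ] ~ [s] at the end of the stem ([loʃi] vs [losu]).
The stem 'path' ([lisi], [lisu]) shows [s] unchanged in both environments, so [s] cannot be basic with [ʃ] derived before the GEN suffix.
The underlying segment must be /ʃ/; palato-alveolar /tʃ/ and /ʃ/ become [k] and [s] when no front vowel follows, yielding [s] there.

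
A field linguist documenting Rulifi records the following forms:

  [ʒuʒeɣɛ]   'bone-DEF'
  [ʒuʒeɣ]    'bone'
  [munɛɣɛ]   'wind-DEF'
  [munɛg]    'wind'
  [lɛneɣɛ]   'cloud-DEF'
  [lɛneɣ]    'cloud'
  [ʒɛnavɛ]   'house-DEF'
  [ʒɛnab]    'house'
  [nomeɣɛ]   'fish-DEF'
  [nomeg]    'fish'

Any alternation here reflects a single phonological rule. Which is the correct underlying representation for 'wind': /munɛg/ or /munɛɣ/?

The stem for 'wind' ends in [ɣ] in [munɛɣɛ] but [g] in [munɛg].
The stem 'cloud' ([lɛneɣɛ], [lɛneɣ]) shows [ɣ] unchanged in both environments, so [ɣ] cannot be basic with [g] derived in isolation.
The underlying segment must be /g/; voiced stops become fricatives between vowels, yielding [ɣ] there.

/munɛg/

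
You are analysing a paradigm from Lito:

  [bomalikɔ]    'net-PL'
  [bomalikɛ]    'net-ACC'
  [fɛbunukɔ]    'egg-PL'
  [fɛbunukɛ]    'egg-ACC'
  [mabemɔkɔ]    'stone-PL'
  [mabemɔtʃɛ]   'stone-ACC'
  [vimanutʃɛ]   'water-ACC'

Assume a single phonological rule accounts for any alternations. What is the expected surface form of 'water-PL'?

[vimanukɔ]

The stem for 'stone' ends in [k] in [mabemɔkɔ] but [tʃ] in [mabemɔtʃɛ].
The stem 'net' ([bomalikɔ], [bomalikɛ]) shows [k] unchanged in both environments, so [k] cannot be basic with [tʃ] derived before the ACC suffix.
Therefore /tʃ/ is basic and [k] is derived by depalatalization (palato-alveolar /tʃ/ becomes [k] when no front vowel follows).
From [vimanutʃɛ] the stem 'water' is /vimanutʃ/; when no front vowel follows this yields [vimanukɔ].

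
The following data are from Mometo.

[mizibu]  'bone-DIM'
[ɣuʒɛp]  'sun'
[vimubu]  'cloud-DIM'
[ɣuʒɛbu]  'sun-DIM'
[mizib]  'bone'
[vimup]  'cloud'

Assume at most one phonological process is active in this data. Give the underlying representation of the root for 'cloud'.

/vimup/

The root 'cloud' surfaces as [vimubu] and [vimup], with a stem-final [b] ~ [p] alternation.
But 'bone' keeps [b] in both environments ([mizibu], [mizib]), so there is no rule changing /b/ to [p] in isolation.
The underlying segment must be /p/; voiceless stops become voiced between vowels, yielding [b] there.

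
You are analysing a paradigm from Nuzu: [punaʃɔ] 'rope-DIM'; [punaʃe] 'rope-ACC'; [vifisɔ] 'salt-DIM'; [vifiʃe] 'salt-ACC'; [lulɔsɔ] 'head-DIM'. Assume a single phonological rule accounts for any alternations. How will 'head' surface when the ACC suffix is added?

The root 'salt' surfaces as [vifisɔ] and [vifiʃe], with a stem-final [s] ~ [ʃ] alternation.
But 'rope' keeps [ʃ] in both environments ([punaʃɔ], [punaʃe]), so there is no rule changing /ʃ/ to [s] before the DIM suffix.
The underlying segment must be /s/; /s/ becomes palato-alveolar [ʃ] before a front vowel, yielding [ʃ] there.
From [lulɔsɔ] the stem 'head' is /lulɔs/; before a front vowel this yields [lulɔʃe].

[lulɔʃe]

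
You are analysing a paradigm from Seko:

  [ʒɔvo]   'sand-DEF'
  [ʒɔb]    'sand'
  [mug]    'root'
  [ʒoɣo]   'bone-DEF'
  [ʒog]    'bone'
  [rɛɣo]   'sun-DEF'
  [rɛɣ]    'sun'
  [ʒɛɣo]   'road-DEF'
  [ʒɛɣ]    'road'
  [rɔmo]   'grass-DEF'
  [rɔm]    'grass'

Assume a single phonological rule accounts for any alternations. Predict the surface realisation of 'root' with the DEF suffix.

'bone' shows [ɣ] ~ [g] at the end of the stem ([ʒoɣo] vs [ʒog]).
Compare 'sun', with invariant [ɣ] in [rɛɣo] and [rɛɣ]: an analysis with underlying /ɣ/ and a rule producing [g] in isolation would wrongly predict alternation here too.
The underlying segment must be /g/; voiced stops become fricatives between vowels, yielding [ɣ] there.
The one attested form of 'root', [mug], shows underlying /mug/. Applying the same rule between vowels gives [muɣo].

[muɣo]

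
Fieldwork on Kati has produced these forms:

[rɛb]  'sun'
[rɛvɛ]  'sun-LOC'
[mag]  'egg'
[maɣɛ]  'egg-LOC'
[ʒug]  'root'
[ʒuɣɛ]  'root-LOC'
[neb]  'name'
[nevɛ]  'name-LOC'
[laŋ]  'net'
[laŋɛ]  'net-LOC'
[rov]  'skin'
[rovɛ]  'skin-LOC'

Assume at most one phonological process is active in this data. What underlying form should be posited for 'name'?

/neb/

'name' shows [b] ~ [v] at the end of the stem ([neb] vs [nevɛ]).
But 'skin' keeps [v] in both environments ([rov], [rovɛ]), so there is no rule changing /v/ to [b] in isolation.
Therefore /b/ is basic and [v] is derived by intervocalic spirantization (voiced stops become fricatives between vowels).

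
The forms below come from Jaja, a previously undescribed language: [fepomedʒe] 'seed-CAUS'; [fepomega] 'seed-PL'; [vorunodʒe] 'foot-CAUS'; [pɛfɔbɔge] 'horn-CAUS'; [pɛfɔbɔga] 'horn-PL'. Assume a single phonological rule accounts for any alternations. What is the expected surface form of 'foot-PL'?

[vorunoga]

In [fepomedʒe] and [fepomega] the final segment of 'seed' alternates: [dʒ] ~ [g].
If /g/ were underlying and a rule turned it into [dʒ] before the CAUS suffix, 'horn' would also alternate; but it has [g] in both [pɛfɔbɔge] and [pɛfɔbɔga].
The underlying segment must be /dʒ/; palato-alveolar /dʒ/ becomes [g] when no front vowel follows, yielding [g] there.
From [vorunodʒe] the stem 'foot' is /vorunodʒ/; when no front vowel follows this yields [vorunoga].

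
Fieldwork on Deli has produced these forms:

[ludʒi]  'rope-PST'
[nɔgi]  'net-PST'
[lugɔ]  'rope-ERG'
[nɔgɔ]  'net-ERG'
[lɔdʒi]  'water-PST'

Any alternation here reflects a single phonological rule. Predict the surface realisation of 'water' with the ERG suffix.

[lɔgɔ]

'rope' shows [g] ~ [dʒ] at the end of the stem ([lugɔ] vs [ludʒi]).
But 'net' keeps [g] in both environments ([nɔgɔ], [nɔgi]), so there is no rule changing /g/ to [dʒ] before the PST suffix.
Therefore /dʒ/ is basic and [g] is derived by depalatalization (palato-alveolar /dʒ/ becomes [g] when no front vowel follows).
The one attested form of 'water', [lɔdʒi], shows underlying /lɔdʒ/. Applying the same rule when no front vowel follows gives [lɔgɔ].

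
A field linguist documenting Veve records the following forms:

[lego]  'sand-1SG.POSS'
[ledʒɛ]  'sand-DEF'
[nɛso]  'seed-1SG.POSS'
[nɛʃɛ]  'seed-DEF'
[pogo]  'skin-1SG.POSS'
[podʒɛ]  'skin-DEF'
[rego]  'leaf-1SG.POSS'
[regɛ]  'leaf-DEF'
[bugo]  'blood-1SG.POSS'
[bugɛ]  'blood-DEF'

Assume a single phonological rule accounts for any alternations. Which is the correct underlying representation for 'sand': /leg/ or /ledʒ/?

/ledʒ/

'sand' shows [g] ~ [dʒ] at the end of the stem ([lego] vs [ledʒɛ]).
Compare 'blood', with invariant [g] in [bugo] and [bugɛ]: an analysis with underlying /g/ and a rule producing [dʒ] before the DEF suffix would wrongly predict alternation here too.
Therefore /dʒ/ is basic and [g] is derived by depalatalization (palato-alveolar /dʒ/ and /ʃ/ become [g] and [s] when no front vowel follows).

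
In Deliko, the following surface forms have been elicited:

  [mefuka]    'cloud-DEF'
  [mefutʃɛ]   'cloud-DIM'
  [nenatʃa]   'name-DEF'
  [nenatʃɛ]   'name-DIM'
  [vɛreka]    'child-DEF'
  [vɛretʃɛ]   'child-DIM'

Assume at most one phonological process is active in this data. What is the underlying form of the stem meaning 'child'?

The stem for 'child' ends in [k] in [vɛreka] but [tʃ] in [vɛretʃɛ].
But 'name' keeps [tʃ] in both environments ([nenatʃa], [nenatʃɛ]), so there is no rule changing /tʃ/ to [k] before the DEF suffix.
The alternation reflects palatalization before a front vowel: /k/ becomes palato-alveolar [tʃ] before a front vowel. /k/ is underlying.
So 'child' = /vɛrek/.

/vɛrek/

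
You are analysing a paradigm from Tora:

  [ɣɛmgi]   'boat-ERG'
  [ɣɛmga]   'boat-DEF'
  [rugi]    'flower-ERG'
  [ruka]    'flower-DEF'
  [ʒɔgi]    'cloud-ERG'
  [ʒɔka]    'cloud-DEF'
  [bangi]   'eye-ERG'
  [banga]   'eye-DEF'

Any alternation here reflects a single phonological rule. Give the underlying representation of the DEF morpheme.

/-ka/

The DEF suffix surfaces as [-ga] and [-ka], depending on the final segment of the stem.
The ERG suffix, which begins with [g], is invariant after every stem; so [g] is not altered by any rule here.
The DEF suffix is therefore /-ka/ underlyingly, with post-nasal voicing: voiceless stops become voiced after a nasal.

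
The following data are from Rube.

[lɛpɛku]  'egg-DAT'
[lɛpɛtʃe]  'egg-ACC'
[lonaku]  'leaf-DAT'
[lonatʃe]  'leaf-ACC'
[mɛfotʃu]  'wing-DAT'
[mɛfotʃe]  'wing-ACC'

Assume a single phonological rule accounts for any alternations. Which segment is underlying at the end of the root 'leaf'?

/k/

'leaf' shows [k] ~ [tʃ] at the end of the stem ([lonaku] vs [lonatʃe]).
Compare 'wing', with invariant [tʃ] in [mɛfotʃu] and [mɛfotʃe]: an analysis with underlying /tʃ/ and a rule producing [k] before the DAT suffix would wrongly predict alternation here too.
The underlying segment must be /k/; /k/ becomes palato-alveolar [tʃ] before a front vowel, yielding [tʃ] there.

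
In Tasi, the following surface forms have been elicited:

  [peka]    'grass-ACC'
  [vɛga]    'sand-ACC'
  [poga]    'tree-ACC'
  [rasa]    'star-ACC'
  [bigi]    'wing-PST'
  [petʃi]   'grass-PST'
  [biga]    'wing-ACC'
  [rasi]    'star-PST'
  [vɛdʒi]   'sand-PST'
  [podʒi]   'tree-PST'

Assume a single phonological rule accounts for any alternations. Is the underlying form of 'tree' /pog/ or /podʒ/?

The root 'tree' surfaces as [podʒi] and [poga], with a stem-final [dʒ] ~ [g] alternation.
Compare 'wing', with invariant [g] in [bigi] and [biga]: an analysis with underlying /g/ and a rule producing [dʒ] before the PST suffix would wrongly predict alternation here too.
Therefore /dʒ/ is basic and [g] is derived by depalatalization (palato-alveolar /tʃ/ and /dʒ/ become [k] and [g] when no front vowel follows).

/podʒ/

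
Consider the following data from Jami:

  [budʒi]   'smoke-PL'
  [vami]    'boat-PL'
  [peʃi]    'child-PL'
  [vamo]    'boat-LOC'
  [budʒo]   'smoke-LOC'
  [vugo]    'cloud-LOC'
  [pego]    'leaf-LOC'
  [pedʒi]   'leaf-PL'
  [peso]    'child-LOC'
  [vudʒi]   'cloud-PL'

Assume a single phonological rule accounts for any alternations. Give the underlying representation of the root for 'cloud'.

The root 'cloud' surfaces as [vudʒi] and [vugo], with a stem-final [dʒ] ~ [g] alternation.
The stem 'smoke' ([budʒi], [budʒo]) shows [dʒ] unchanged in both environments, so [dʒ] cannot be basic with [g] derived before the LOC suffix.
The underlying segment must be /g/; /g/ and /s/ become palato-alveolar [dʒ] and [ʃ] before a front vowel, yielding [dʒ] there.

/vug/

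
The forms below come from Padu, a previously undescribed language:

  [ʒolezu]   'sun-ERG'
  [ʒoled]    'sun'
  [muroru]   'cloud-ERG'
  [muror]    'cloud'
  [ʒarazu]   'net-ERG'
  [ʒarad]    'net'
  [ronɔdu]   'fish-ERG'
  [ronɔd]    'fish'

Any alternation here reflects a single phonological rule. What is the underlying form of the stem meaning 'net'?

/ʒaraz/

The root 'net' surfaces as [ʒarazu] and [ʒarad], with a stem-final [z] ~ [d] alternation.
If /d/ were underlying and a rule turned it into [z] before the ERG suffix, 'fish' would also alternate; but it has [d] in both [ronɔdu] and [ronɔd].
Therefore /z/ is basic and [d] is derived by word-final hardening (voiced fricatives become stops word-finally).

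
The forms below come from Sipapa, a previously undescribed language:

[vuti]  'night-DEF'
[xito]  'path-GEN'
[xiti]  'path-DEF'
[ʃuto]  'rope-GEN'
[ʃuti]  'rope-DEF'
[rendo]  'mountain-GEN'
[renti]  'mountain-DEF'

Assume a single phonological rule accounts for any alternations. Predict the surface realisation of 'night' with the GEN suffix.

[vuto]

The GEN suffix surfaces as [-do] and [-to], depending on the final segment of the stem.
By contrast the DEF suffix keeps its initial [t] throughout — that segment must be underlying.
The GEN suffix is therefore /-do/ underlyingly, with post-vocalic devoicing: voiced stops become voiceless after a vowel.
After 'night', which ends in a vowel, the suffix surfaces as [-to], giving [vuto].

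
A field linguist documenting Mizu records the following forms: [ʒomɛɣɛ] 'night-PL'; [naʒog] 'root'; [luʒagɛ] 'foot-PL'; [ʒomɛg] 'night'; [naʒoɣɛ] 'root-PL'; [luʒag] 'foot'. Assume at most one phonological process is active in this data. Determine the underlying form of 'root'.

/naʒoɣ/

The root 'root' surfaces as [naʒog] and [naʒoɣɛ], with a stem-final [g] ~ [ɣ] alternation.
Compare 'foot', with invariant [g] in [luʒag] and [luʒagɛ]: an analysis with underlying /g/ and a rule producing [ɣ] before the PL suffix would wrongly predict alternation here too.
The alternation reflects word-final hardening: voiced fricatives become stops word-finally. /ɣ/ is underlying.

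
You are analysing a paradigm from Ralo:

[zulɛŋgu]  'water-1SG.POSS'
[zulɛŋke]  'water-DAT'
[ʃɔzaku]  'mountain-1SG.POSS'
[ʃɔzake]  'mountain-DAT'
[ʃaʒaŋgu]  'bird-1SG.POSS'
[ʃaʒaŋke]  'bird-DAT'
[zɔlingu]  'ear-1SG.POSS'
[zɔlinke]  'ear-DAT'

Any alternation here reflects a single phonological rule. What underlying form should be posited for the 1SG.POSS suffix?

The 1SG.POSS suffix surfaces as [-gu] and [-ku], depending on the final segment of the stem.
By contrast the DAT suffix keeps its initial [k] throughout — that segment must be underlying.
The 1SG.POSS suffix is therefore /-gu/ underlyingly, with post-vocalic devoicing: voiced stops become voiceless after a vowel.

/-gu/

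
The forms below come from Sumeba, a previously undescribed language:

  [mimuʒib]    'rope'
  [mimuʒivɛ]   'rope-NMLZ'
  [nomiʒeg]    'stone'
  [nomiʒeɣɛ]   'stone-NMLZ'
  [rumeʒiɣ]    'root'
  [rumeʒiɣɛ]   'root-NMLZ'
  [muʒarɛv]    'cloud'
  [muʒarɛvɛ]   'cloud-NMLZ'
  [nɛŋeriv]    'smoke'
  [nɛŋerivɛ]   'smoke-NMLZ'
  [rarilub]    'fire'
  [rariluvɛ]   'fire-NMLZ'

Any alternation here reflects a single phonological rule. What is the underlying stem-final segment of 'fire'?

In [rarilub] and [rariluvɛ] the final segment of 'fire' alternates: [b] ~ [v].
Compare 'cloud', with invariant [v] in [muʒarɛv] and [muʒarɛvɛ]: an analysis with underlying /v/ and a rule producing [b] in isolation would wrongly predict alternation here too.
Therefore /b/ is basic and [v] is derived by intervocalic spirantization (voiced stops become fricatives between vowels).

/b/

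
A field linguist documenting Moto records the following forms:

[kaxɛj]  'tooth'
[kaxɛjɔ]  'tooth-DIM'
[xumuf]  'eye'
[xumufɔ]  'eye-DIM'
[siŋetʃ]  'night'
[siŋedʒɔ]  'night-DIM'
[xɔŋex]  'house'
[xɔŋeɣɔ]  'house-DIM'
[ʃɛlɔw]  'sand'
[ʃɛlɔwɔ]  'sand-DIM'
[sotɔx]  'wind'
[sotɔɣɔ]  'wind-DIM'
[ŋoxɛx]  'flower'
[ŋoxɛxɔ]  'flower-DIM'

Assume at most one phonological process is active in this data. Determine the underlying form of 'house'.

/xɔŋeɣ/

The root 'house' surfaces as [xɔŋex] and [xɔŋeɣɔ], with a stem-final [x] ~ [ɣ] alternation.
If /x/ were underlying and a rule turned it into [ɣ] before the DIM suffix, 'flower' would also alternate; but it has [x] in both [ŋoxɛx] and [ŋoxɛxɔ].
The underlying segment must be /ɣ/; voiced obstruents become voiceless word-finally, yielding [x] there.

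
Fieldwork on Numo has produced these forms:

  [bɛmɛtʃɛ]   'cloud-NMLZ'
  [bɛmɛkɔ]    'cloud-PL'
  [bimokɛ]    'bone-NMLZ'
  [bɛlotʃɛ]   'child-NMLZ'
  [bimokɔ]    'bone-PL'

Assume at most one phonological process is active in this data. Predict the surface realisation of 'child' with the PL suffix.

'cloud' shows [tʃ] ~ [k] at the end of the stem ([bɛmɛtʃɛ] vs [bɛmɛkɔ]).
If /k/ were underlying and a rule turned it into [tʃ] before the NMLZ suffix, 'bone' would also alternate; but it has [k] in both [bimokɛ] and [bimokɔ].
So /tʃ/ is underlying, and a rule of depalatalization — palato-alveolar /tʃ/ becomes [k] when no front vowel follows — gives [k].
From [bɛlotʃɛ] the stem 'child' is /bɛlotʃ/; when no front vowel follows this yields [bɛlokɔ].

[bɛlokɔ]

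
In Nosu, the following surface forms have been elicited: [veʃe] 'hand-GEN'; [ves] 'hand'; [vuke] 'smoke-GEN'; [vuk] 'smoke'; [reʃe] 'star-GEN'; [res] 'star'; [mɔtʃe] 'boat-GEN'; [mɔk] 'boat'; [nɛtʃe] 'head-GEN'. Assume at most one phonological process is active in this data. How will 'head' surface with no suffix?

[nɛk]

The stem for 'boat' ends in [tʃ] in [mɔtʃe] but [k] in [mɔk].
The stem 'smoke' ([vuke], [vuk]) shows [k] unchanged in both environments, so [k] cannot be basic with [tʃ] derived before the GEN suffix.
The underlying segment must be /tʃ/; palato-alveolar /tʃ/ and /ʃ/ become [k] and [s] when no front vowel follows, yielding [k] there.
From [nɛtʃe] the stem 'head' is /nɛtʃ/; when no front vowel follows this yields [nɛk].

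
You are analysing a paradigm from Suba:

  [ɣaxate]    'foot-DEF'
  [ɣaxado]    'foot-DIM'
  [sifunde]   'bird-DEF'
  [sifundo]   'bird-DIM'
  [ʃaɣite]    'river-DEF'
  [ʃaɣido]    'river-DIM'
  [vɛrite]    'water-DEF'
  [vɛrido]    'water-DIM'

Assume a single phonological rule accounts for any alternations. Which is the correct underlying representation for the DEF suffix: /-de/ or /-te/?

The DEF morpheme has two allomorphs, [-de] and [-te].
By contrast the DIM suffix keeps its initial [d] throughout — that segment must be underlying.
The DEF suffix is therefore /-te/ underlyingly, with post-nasal voicing: voiceless stops become voiced after a nasal.

/-te/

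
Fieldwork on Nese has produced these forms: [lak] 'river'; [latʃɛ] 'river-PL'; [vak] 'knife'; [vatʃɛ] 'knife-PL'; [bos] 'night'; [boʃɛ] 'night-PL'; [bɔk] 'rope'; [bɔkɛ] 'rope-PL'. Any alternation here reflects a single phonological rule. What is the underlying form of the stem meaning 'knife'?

/vatʃ/

'knife' shows [k] ~ [tʃ] at the end of the stem ([vak] vs [vatʃɛ]).
The stem 'rope' ([bɔk], [bɔkɛ]) shows [k] unchanged in both environments, so [k] cannot be basic with [tʃ] derived before the PL suffix.
The underlying segment must be /tʃ/; palato-alveolar /tʃ/ and /ʃ/ become [k] and [s] when no front vowel follows, yielding [k] there.
Hence 'knife' is /vatʃ/ underlyingly.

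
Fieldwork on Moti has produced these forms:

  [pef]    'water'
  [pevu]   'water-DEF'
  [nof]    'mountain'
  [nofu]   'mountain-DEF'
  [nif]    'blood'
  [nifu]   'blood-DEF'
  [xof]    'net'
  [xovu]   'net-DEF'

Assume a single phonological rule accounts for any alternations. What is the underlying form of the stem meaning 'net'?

/xov/

The root 'net' surfaces as [xof] and [xovu], with a stem-final [f] ~ [v] alternation.
Compare 'blood', with invariant [f] in [nif] and [nifu]: an analysis with underlying /f/ and a rule producing [v] before the DEF suffix would wrongly predict alternation here too.
The alternation reflects word-final obstruent devoicing: voiced obstruents become voiceless word-finally. /v/ is underlying.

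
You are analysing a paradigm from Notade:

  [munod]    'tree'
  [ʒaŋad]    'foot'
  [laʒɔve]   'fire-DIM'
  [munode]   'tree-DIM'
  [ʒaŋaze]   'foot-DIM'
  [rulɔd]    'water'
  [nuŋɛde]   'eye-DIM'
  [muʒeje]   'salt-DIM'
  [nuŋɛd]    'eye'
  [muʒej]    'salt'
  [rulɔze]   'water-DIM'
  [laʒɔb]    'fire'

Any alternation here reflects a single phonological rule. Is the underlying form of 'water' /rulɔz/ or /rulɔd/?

/rulɔz/

'water' shows [z] ~ [d] at the end of the stem ([rulɔze] vs [rulɔd]).
The stem 'eye' ([nuŋɛde], [nuŋɛd]) shows [d] unchanged in both environments, so [d] cannot be basic with [z] derived before the DIM suffix.
The alternation reflects word-final hardening: voiced fricatives become stops word-finally. /z/ is underlying.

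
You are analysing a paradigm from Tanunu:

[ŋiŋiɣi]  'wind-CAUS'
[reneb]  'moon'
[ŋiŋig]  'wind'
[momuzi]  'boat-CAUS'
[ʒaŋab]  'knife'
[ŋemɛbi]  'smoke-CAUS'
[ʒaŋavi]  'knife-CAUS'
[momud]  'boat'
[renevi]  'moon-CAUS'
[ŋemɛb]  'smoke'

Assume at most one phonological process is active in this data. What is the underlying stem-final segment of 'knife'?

/v/

In [ʒaŋab] and [ʒaŋavi] the final segment of 'knife' alternates: [b] ~ [v].
Compare 'smoke', with invariant [b] in [ŋemɛb] and [ŋemɛbi]: an analysis with underlying /b/ and a rule producing [v] before the CAUS suffix would wrongly predict alternation here too.
The alternation reflects word-final hardening: voiced fricatives become stops word-finally. /v/ is underlying.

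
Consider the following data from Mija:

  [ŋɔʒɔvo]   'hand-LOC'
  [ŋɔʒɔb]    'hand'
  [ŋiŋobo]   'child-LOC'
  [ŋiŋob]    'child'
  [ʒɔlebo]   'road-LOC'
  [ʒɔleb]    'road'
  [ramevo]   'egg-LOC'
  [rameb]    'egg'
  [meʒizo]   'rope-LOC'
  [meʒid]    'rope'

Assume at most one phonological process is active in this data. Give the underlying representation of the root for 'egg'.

In [ramevo] and [rameb] the final segment of 'egg' alternates: [v] ~ [b].
The stem 'child' ([ŋiŋobo], [ŋiŋob]) shows [b] unchanged in both environments, so [b] cannot be basic with [v] derived before the LOC suffix.
The underlying segment must be /v/; voiced fricatives become stops word-finally, yielding [b] there.

/ramev/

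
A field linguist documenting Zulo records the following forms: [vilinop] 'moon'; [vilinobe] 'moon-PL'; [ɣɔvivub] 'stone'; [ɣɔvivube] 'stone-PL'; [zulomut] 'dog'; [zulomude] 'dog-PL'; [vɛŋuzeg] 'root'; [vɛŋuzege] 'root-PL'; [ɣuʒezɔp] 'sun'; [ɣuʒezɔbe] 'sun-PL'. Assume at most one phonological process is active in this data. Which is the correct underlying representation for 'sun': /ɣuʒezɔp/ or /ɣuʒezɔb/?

The stem for 'sun' ends in [p] in [ɣuʒezɔp] but [b] in [ɣuʒezɔbe].
Compare 'stone', with invariant [b] in [ɣɔvivub] and [ɣɔvivube]: an analysis with underlying /b/ and a rule producing [p] in isolation would wrongly predict alternation here too.
The alternation reflects intervocalic voicing: voiceless stops become voiced between vowels. /p/ is underlying.

/ɣuʒezɔp/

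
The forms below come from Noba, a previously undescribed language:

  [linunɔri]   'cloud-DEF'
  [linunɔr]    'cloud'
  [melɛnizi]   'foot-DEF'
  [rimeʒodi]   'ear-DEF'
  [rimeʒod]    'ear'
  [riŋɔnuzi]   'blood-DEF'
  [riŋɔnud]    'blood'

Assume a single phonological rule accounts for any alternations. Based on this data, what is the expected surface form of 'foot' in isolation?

'blood' shows [z] ~ [d] at the end of the stem ([riŋɔnuzi] vs [riŋɔnud]).
The stem 'ear' ([rimeʒodi], [rimeʒod]) shows [d] unchanged in both environments, so [d] cannot be basic with [z] derived before the DEF suffix.
The alternation reflects word-final hardening: voiced fricatives become stops word-finally. /z/ is underlying.
From [melɛnizi] the stem 'foot' is /melɛniz/; word-finally this yields [melɛnid].

[melɛnid]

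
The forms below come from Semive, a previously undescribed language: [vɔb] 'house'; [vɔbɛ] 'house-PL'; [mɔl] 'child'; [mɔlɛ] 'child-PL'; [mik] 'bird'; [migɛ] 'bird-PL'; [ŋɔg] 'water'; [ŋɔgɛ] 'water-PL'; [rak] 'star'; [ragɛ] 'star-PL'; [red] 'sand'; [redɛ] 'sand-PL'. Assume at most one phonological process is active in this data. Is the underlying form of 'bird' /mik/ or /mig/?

/mik/

In [mik] and [migɛ] the final segment of 'bird' alternates: [k] ~ [g].
Compare 'water', with invariant [g] in [ŋɔg] and [ŋɔgɛ]: an analysis with underlying /g/ and a rule producing [k] in isolation would wrongly predict alternation here too.
The alternation reflects intervocalic voicing: voiceless stops become voiced between vowels. /k/ is underlying.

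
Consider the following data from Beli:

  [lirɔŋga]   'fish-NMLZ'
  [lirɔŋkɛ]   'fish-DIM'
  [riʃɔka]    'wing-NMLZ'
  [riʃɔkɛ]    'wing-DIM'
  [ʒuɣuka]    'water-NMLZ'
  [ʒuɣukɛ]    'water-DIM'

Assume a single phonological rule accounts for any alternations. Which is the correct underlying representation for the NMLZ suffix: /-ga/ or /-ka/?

/-ga/

The NMLZ morpheme has two allomorphs, [-ga] and [-ka].
By contrast the DIM suffix keeps its initial [k] throughout — that segment must be underlying.
So the underlying form is /-ga/, and voiced stops become voiceless after a vowel.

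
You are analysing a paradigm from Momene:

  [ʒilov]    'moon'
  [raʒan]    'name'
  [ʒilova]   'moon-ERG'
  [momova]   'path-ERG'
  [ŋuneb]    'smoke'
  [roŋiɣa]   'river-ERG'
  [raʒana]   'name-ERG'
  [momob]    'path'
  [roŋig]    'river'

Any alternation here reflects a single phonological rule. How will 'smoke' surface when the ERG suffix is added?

The stem for 'path' ends in [b] in [momob] but [v] in [momova].
Compare 'moon', with invariant [v] in [ʒilov] and [ʒilova]: an analysis with underlying /v/ and a rule producing [b] in isolation would wrongly predict alternation here too.
The alternation reflects intervocalic spirantization: voiced stops become fricatives between vowels. /b/ is underlying.
The one attested form of 'smoke', [ŋuneb], shows underlying /ŋuneb/. Applying the same rule between vowels gives [ŋuneva].

[ŋuneva]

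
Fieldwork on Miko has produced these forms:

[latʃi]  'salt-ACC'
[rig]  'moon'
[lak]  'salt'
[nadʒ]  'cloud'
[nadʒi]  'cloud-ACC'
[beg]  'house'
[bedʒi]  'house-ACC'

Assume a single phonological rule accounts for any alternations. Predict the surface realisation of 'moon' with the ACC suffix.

In [bedʒi] and [beg] the final segment of 'house' alternates: [dʒ] ~ [g].
The stem 'cloud' ([nadʒi], [nadʒ]) shows [dʒ] unchanged in both environments, so [dʒ] cannot be basic with [g] derived in isolation.
So /g/ is underlying, and a rule of palatalization before a front vowel — /k/ and /g/ become palato-alveolar [tʃ] and [dʒ] before a front vowel — gives [dʒ].
The one attested form of 'moon', [rig], shows underlying /rig/. Applying the same rule before a front vowel gives [ridʒi].

[ridʒi]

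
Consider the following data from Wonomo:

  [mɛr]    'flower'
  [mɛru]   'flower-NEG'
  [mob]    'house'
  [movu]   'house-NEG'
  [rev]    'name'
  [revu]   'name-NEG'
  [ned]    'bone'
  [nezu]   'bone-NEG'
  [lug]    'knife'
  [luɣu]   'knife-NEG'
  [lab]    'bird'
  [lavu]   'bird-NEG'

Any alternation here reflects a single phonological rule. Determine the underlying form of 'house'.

The root 'house' surfaces as [mob] and [movu], with a stem-final [b] ~ [v] alternation.
The stem 'name' ([rev], [revu]) shows [v] unchanged in both environments, so [v] cannot be basic with [b] derived in isolation.
So /b/ is underlying, and a rule of intervocalic spirantization — voiced stops become fricatives between vowels — gives [v].
So 'house' = /mob/.

/mob/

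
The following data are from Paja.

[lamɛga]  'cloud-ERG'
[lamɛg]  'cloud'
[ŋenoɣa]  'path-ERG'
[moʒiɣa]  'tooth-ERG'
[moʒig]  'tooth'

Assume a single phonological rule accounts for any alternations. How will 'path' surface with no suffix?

[ŋenog]

In [moʒiɣa] and [moʒig] the final segment of 'tooth' alternates: [ɣ] ~ [g].
If /g/ were underlying and a rule turned it into [ɣ] before the ERG suffix, 'cloud' would also alternate; but it has [g] in both [lamɛga] and [lamɛg].
The underlying segment must be /ɣ/; voiced fricatives become stops word-finally, yielding [g] there.
From [ŋenoɣa] the stem 'path' is /ŋenoɣ/; word-finally this yields [ŋenog].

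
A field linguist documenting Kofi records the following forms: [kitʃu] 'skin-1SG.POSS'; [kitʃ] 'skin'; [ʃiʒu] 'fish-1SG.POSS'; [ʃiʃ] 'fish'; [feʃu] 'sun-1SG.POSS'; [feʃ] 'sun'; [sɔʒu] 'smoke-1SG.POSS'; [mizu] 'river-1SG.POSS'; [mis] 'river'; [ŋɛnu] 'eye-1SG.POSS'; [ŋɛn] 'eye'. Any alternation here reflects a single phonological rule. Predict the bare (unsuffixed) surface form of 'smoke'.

The stem for 'fish' ends in [ʒ] in [ʃiʒu] but [ʃ] in [ʃiʃ].
But 'sun' keeps [ʃ] in both environments ([feʃu], [feʃ]), so there is no rule changing /ʃ/ to [ʒ] before the 1SG.POSS suffix.
The alternation reflects word-final obstruent devoicing: voiced obstruents become voiceless word-finally. /ʒ/ is underlying.
From [sɔʒu] the stem 'smoke' is /sɔʒ/; word-finally this yields [sɔʃ].

[sɔʃ]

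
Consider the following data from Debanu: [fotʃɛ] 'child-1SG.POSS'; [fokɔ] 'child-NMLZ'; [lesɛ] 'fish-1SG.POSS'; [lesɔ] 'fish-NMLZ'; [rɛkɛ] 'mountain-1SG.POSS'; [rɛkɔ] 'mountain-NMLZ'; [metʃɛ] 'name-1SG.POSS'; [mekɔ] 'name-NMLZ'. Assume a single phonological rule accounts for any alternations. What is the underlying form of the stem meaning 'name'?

/metʃ/

The root 'name' surfaces as [metʃɛ] and [mekɔ], with a stem-final [tʃ] ~ [k] alternation.
But 'mountain' keeps [k] in both environments ([rɛkɛ], [rɛkɔ]), so there is no rule changing /k/ to [tʃ] before the 1SG.POSS suffix.
The underlying segment must be /tʃ/; palato-alveolar /tʃ/ becomes [k] when no front vowel follows, yielding [k] there.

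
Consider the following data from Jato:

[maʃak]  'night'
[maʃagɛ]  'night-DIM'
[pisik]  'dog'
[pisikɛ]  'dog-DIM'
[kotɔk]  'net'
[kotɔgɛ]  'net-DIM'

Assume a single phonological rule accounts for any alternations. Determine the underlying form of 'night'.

/maʃag/

'night' shows [k] ~ [g] at the end of the stem ([maʃak] vs [maʃagɛ]).
If /k/ were underlying and a rule turned it into [g] before the DIM suffix, 'dog' would also alternate; but it has [k] in both [pisik] and [pisikɛ].
The underlying segment must be /g/; voiced obstruents become voiceless word-finally, yielding [k] there.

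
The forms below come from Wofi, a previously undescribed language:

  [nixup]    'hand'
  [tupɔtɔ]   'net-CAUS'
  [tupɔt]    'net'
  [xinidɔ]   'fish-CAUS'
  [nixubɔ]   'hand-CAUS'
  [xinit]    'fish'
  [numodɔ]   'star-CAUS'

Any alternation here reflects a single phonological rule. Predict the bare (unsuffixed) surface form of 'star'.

[numot]

The root 'fish' surfaces as [xinit] and [xinidɔ], with a stem-final [t] ~ [d] alternation.
But 'net' keeps [t] in both environments ([tupɔt], [tupɔtɔ]), so there is no rule changing /t/ to [d] before the CAUS suffix.
So /d/ is underlying, and a rule of word-final obstruent devoicing — voiced obstruents become voiceless word-finally — gives [t].
The one attested form of 'star', [numodɔ], shows underlying /numod/. Applying the same rule word-finally gives [numot].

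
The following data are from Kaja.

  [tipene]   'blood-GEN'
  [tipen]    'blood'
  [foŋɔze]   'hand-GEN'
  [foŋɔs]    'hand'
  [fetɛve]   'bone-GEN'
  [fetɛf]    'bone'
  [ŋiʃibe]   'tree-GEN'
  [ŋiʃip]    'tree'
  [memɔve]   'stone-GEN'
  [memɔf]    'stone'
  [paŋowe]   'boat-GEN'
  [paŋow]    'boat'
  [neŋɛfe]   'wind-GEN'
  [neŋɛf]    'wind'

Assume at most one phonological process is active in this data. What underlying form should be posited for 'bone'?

/fetɛv/

'bone' shows [v] ~ [f] at the end of the stem ([fetɛve] vs [fetɛf]).
But 'wind' keeps [f] in both environments ([neŋɛfe], [neŋɛf]), so there is no rule changing /f/ to [v] before the GEN suffix.
So /v/ is underlying, and a rule of word-final obstruent devoicing — voiced obstruents become voiceless word-finally — gives [f].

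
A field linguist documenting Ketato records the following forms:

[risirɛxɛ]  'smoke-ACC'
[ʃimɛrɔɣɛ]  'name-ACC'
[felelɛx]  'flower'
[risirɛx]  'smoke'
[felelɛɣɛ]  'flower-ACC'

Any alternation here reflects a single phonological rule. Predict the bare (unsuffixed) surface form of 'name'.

'flower' shows [x] ~ [ɣ] at the end of the stem ([felelɛx] vs [felelɛɣɛ]).
The stem 'smoke' ([risirɛx], [risirɛxɛ]) shows [x] unchanged in both environments, so [x] cannot be basic with [ɣ] derived before the ACC suffix.
The alternation reflects word-final obstruent devoicing: voiced obstruents become voiceless word-finally. /ɣ/ is underlying.
The one attested form of 'name', [ʃimɛrɔɣɛ], shows underlying /ʃimɛrɔɣ/. Applying the same rule word-finally gives [ʃimɛrɔx].

[ʃimɛrɔx]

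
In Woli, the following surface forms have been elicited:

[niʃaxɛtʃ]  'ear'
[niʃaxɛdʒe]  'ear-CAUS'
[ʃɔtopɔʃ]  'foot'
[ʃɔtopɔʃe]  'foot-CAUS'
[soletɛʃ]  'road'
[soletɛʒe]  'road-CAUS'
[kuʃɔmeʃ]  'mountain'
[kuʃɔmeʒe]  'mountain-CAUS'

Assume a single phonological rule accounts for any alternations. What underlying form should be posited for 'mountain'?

'mountain' shows [ʃ] ~ [ʒ] at the end of the stem ([kuʃɔmeʃ] vs [kuʃɔmeʒe]).
If /ʃ/ were underlying and a rule turned it into [ʒ] before the CAUS suffix, 'foot' would also alternate; but it has [ʃ] in both [ʃɔtopɔʃ] and [ʃɔtopɔʃe].
So /ʒ/ is underlying, and a rule of word-final obstruent devoicing — voiced obstruents become voiceless word-finally — gives [ʃ].
So 'mountain' = /kuʃɔmeʒ/.

/kuʃɔmeʒ/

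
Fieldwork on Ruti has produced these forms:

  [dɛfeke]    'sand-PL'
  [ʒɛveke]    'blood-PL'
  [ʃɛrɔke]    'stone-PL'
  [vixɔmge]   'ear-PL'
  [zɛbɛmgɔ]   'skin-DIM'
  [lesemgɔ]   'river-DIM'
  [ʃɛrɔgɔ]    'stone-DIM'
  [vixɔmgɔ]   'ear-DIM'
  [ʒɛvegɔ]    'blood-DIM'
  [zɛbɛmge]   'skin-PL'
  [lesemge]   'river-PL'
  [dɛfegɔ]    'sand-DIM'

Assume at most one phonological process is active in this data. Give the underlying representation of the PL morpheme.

/-ke/

The PL morpheme has two allomorphs, [-ge] and [-ke].
The DIM suffix, which begins with [g], is invariant after every stem; so [g] is not altered by any rule here.
The PL suffix is therefore /-ke/ underlyingly, with post-nasal voicing: voiceless stops become voiced after a nasal.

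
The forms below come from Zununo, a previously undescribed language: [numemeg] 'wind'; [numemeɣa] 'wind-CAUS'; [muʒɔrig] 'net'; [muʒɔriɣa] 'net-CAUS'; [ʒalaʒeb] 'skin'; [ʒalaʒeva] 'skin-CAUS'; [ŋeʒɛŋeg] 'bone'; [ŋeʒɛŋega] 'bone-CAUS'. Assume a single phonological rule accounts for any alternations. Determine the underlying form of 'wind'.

/numemeɣ/

The stem for 'wind' ends in [g] in [numemeg] but [ɣ] in [numemeɣa].
Compare 'bone', with invariant [g] in [ŋeʒɛŋeg] and [ŋeʒɛŋega]: an analysis with underlying /g/ and a rule producing [ɣ] before the CAUS suffix would wrongly predict alternation here too.
The underlying segment must be /ɣ/; voiced fricatives become stops word-finally, yielding [g] there.
The underlying form of 'wind' is therefore /numemeɣ/.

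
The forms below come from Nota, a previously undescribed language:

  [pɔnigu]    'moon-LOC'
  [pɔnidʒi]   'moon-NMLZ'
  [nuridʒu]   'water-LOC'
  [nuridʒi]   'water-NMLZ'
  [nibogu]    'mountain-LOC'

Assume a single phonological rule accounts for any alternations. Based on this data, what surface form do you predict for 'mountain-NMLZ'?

The stem for 'moon' ends in [g] in [pɔnigu] but [dʒ] in [pɔnidʒi].
The stem 'water' ([nuridʒu], [nuridʒi]) shows [dʒ] unchanged in both environments, so [dʒ] cannot be basic with [g] derived before the LOC suffix.
The underlying segment must be /g/; /g/ becomes palato-alveolar [dʒ] before a front vowel, yielding [dʒ] there.
The one attested form of 'mountain', [nibogu], shows underlying /nibog/. Applying the same rule before a front vowel gives [nibodʒi].

[nibodʒi]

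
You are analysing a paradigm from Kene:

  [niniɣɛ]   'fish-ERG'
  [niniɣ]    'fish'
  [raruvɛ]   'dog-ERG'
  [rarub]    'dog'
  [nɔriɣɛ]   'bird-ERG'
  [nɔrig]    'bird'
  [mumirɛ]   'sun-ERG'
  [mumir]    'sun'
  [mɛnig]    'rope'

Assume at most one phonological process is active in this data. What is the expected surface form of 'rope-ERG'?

[mɛniɣɛ]

The root 'bird' surfaces as [nɔriɣɛ] and [nɔrig], with a stem-final [ɣ] ~ [g] alternation.
If /ɣ/ were underlying and a rule turned it into [g] in isolation, 'fish' would also alternate; but it has [ɣ] in both [niniɣɛ] and [niniɣ].
So /g/ is underlying, and a rule of intervocalic spirantization — voiced stops become fricatives between vowels — gives [ɣ].
From [mɛnig] the stem 'rope' is /mɛnig/; between vowels this yields [mɛniɣɛ].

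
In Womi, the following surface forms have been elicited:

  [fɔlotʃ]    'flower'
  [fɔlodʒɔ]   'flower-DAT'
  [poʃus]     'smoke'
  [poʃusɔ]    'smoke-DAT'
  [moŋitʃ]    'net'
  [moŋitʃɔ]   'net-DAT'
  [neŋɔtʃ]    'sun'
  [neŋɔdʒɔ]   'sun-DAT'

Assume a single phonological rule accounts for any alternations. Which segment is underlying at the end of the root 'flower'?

In [fɔlotʃ] and [fɔlodʒɔ] the final segment of 'flower' alternates: [tʃ] ~ [dʒ].
But 'net' keeps [tʃ] in both environments ([moŋitʃ], [moŋitʃɔ]), so there is no rule changing /tʃ/ to [dʒ] before the DAT suffix.
Therefore /dʒ/ is basic and [tʃ] is derived by word-final obstruent devoicing (voiced obstruents become voiceless word-finally).

/dʒ/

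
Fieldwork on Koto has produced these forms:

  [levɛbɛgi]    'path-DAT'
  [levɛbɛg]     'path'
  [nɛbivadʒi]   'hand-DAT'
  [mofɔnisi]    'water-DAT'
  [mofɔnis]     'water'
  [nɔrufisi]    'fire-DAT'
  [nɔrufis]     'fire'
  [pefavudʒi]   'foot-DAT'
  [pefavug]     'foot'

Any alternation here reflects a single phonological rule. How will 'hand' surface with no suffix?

'foot' shows [dʒ] ~ [g] at the end of the stem ([pefavudʒi] vs [pefavug]).
If /g/ were underlying and a rule turned it into [dʒ] before the DAT suffix, 'path' would also alternate; but it has [g] in both [levɛbɛgi] and [levɛbɛg].
The underlying segment must be /dʒ/; palato-alveolar /dʒ/ becomes [g] when no front vowel follows, yielding [g] there.
The one attested form of 'hand', [nɛbivadʒi], shows underlying /nɛbivadʒ/. Applying the same rule when no front vowel follows gives [nɛbivag].

[nɛbivag]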